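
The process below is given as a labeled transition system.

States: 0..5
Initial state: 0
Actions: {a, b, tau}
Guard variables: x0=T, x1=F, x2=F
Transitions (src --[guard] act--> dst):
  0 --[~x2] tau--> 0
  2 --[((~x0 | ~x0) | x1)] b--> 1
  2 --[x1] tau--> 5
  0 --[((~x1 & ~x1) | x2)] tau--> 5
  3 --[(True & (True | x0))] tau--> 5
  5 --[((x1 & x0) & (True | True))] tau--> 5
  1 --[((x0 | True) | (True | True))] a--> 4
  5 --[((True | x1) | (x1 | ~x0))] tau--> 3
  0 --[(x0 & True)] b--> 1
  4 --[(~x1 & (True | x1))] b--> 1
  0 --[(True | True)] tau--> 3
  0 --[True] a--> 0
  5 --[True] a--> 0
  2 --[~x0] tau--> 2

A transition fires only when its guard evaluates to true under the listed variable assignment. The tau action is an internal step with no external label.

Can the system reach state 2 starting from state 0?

After dropping false guards: 10 live edges.
L0 = {0}
L1 = {1,3,5}  total {0,1,3,5}
L2 = {4}  total {0,1,3,4,5}
Reachable = {0,1,3,4,5}

Answer: UNREACHABLE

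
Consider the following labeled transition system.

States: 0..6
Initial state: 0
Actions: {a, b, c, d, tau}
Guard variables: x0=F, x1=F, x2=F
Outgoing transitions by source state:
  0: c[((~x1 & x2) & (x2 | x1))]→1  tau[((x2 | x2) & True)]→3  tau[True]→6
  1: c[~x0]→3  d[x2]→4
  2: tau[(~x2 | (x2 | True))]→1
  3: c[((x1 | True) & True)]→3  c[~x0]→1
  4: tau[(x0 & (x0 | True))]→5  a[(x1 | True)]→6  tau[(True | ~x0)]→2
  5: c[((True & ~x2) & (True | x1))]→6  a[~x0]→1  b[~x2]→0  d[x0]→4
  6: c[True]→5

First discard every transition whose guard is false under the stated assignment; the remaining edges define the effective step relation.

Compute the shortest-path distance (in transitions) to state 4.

Breadth-first toward 4:
  Layer 0: {0}
  Layer 1: {6}
  Layer 2: {5}
  Layer 3: {1}
  Layer 4: {3}
4 never appears.

Answer: UNREACHABLE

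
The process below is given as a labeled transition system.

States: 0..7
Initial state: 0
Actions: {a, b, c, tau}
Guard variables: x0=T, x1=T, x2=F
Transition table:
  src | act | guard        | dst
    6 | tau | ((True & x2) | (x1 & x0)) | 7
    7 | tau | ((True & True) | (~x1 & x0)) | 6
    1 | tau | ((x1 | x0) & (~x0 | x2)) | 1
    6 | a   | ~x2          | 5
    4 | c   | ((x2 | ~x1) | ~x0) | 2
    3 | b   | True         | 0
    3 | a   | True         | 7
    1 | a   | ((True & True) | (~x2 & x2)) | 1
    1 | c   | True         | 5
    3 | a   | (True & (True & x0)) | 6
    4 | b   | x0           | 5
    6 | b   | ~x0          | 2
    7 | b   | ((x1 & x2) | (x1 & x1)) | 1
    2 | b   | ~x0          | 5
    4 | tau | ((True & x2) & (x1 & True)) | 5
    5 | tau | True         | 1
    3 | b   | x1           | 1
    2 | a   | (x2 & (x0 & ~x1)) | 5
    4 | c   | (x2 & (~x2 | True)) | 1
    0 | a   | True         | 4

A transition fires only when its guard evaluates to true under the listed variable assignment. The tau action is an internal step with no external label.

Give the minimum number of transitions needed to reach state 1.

Breadth-first toward 1:
  depth 0: {0}
  depth 1: {4}
  depth 2: {5}
  depth 3: {1}
first hit 1 at d=3 via a·b·tau

Answer: 3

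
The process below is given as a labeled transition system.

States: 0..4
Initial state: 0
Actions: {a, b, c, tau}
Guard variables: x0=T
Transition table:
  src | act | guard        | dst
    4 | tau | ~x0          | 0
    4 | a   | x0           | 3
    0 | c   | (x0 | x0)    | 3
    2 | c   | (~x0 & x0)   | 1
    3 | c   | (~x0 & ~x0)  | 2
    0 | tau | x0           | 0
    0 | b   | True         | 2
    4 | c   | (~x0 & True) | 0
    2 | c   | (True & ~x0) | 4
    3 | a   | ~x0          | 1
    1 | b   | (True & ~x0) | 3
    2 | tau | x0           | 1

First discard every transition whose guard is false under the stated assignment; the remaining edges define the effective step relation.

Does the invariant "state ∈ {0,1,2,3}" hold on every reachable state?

Answer: INVARIANT HOLDS

Trace:
Inv-set: {0,1,2,3}
Reach set: {0,1,2,3}
  0: ok
  1: ok
  2: ok
  3: ok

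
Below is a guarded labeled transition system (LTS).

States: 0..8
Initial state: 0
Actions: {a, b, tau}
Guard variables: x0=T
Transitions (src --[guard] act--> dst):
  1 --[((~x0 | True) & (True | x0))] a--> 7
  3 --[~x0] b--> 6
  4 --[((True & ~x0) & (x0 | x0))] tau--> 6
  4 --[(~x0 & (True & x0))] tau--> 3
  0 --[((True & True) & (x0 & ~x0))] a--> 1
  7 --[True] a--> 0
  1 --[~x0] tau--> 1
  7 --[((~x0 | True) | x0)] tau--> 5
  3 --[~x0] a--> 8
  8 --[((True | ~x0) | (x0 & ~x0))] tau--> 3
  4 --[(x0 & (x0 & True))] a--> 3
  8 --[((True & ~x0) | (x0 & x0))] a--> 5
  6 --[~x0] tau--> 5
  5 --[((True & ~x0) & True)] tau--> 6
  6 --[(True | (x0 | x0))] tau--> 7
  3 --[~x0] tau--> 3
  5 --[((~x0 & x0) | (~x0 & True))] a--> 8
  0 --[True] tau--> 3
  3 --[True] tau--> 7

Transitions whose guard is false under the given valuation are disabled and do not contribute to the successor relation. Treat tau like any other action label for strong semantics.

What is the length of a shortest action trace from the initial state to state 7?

Breadth-first toward 7:
  depth 0: {0}
  depth 1: {3}
  depth 2: {7}
7 enters at depth 2; path tau·tau

Answer: 2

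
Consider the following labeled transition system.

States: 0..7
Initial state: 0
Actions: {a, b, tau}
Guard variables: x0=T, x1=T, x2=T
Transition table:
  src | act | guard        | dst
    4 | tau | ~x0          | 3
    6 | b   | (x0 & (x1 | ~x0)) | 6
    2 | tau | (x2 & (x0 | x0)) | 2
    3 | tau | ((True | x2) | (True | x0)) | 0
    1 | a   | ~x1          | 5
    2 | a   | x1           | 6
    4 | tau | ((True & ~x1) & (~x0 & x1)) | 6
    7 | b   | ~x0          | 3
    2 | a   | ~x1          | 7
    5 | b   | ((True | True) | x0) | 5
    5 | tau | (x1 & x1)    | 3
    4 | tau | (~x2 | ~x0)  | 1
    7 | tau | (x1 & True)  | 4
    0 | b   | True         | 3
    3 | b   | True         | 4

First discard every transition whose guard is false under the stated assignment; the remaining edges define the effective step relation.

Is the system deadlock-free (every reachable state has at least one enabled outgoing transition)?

Answer: DEADLOCK at state 4

Analysis:
Reach set: {0,3,4}
  0: b→3  [deg 1]
  3: b→4  tau→0  [deg 2]
  4: ∅  [STUCK]
trace reaching 4: b·b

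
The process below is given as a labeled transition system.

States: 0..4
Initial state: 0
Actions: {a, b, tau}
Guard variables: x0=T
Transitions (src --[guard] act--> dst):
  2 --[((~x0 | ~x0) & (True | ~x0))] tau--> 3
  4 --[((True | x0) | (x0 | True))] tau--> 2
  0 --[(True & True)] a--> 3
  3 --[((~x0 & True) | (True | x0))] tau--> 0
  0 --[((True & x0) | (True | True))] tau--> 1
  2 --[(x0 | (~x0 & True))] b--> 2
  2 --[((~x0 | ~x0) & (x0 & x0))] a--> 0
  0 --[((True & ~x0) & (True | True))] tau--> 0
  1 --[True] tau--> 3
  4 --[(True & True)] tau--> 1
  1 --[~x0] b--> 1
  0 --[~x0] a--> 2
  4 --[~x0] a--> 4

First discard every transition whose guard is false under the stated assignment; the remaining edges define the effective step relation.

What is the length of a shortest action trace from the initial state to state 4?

BFS to 4:
  Layer 0: {0}
  Layer 1: {1,3}
4 never appears.

Answer: UNREACHABLE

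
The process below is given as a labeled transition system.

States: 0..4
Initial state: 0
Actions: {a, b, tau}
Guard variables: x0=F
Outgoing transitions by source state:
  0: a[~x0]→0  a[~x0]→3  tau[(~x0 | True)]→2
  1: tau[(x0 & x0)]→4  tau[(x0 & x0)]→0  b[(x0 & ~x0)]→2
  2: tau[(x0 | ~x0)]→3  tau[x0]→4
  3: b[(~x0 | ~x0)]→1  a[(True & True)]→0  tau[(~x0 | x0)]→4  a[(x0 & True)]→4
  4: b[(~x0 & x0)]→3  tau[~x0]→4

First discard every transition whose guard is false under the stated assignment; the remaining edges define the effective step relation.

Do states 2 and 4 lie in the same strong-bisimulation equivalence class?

Bisimulation quotient by refinement:
  π0 = {{0,1,2,3,4}}
  π1 = {{0},{1},{2,4},{3}}
  π2 = {{0},{1},{2},{3},{4}}
Fixed point at round 3; 5 class(es).
2∈{2}, 4∈{4}

Answer: NOT BISIMILAR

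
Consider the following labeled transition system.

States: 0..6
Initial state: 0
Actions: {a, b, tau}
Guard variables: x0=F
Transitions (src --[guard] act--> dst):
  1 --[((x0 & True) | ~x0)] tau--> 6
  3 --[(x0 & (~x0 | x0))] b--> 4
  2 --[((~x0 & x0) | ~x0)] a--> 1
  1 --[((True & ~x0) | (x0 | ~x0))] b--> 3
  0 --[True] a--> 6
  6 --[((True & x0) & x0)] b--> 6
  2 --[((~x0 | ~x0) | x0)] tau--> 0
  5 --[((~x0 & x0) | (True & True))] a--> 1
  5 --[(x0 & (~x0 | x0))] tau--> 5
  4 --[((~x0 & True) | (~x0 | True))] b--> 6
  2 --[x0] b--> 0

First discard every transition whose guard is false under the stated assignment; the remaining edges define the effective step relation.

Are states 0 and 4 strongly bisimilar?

Compute ~ classes (split until stable):
  round 0: {{0,1,2,3,4,5,6}}
  round 1: {{0,5},{1},{2},{3,6},{4}}
  round 2: {{0},{1},{2},{3,6},{4},{5}}
6 equivalence class(es) (converged in 3)
[0]={0}  [4]={4}

Answer: NOT BISIMILAR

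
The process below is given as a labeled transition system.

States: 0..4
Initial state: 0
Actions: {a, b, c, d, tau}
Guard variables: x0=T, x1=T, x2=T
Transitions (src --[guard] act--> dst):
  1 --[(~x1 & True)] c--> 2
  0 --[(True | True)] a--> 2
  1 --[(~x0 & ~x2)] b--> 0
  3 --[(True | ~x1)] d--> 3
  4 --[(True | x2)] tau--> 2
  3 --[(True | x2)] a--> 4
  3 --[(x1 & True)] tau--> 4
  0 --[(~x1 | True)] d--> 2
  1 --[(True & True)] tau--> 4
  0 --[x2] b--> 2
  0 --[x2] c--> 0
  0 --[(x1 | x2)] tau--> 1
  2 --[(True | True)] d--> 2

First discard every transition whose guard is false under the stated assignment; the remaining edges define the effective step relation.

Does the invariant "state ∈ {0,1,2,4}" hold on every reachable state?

Inv-set: {0,1,2,4}
Reach set: {0,1,2,4}
  0: ✓
  1: ✓
  2: ✓
  4: ✓

Answer: INVARIANT HOLDS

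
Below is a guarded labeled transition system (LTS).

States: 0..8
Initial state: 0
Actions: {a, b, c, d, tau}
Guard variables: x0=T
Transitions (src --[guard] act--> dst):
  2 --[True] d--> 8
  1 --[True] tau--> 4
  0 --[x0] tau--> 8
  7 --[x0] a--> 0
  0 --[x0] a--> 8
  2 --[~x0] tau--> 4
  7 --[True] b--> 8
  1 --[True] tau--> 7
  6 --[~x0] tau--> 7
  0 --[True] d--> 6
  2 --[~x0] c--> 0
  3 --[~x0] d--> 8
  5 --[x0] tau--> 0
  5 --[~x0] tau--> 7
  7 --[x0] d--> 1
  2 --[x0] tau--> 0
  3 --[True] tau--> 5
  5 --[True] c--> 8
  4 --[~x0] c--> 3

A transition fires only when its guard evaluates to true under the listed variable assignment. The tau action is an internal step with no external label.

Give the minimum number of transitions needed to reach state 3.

Answer: UNREACHABLE

Working:
BFS to 3:
  Layer 0: {0}
  Layer 1: {6,8}
3 never appears.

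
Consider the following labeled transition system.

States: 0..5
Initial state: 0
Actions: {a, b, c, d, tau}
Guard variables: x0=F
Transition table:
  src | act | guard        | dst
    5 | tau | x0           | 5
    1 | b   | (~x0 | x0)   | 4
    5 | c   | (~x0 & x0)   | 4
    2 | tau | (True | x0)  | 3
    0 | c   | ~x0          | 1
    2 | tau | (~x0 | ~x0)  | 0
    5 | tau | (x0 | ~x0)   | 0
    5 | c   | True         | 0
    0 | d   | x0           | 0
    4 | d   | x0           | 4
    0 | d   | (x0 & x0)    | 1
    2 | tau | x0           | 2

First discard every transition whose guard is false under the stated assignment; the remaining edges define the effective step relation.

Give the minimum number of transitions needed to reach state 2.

Answer: UNREACHABLE

Trace:
BFS to 2:
  Layer 0: {0}
  Layer 1: {1}
  Layer 2: {4}
2 never appears.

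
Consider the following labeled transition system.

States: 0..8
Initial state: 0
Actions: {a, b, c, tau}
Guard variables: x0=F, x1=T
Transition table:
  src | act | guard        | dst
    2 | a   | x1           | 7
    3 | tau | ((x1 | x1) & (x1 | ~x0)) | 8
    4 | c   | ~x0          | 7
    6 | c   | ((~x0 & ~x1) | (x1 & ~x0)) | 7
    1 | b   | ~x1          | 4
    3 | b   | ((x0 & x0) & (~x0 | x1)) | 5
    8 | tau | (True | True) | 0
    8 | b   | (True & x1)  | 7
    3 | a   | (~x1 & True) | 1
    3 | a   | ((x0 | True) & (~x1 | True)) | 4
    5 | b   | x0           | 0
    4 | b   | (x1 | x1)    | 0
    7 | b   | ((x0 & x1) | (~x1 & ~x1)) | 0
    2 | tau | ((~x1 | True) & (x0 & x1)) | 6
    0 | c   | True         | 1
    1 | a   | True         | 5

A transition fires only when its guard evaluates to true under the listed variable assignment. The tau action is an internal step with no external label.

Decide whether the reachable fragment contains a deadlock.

Reachable = {0,1,5}
  0: c→1  [1 exit(s)]
  1: a→5  [1 exit(s)]
  5: ∅  [STUCK]
witness 5: c·a

Answer: DEADLOCK at state 5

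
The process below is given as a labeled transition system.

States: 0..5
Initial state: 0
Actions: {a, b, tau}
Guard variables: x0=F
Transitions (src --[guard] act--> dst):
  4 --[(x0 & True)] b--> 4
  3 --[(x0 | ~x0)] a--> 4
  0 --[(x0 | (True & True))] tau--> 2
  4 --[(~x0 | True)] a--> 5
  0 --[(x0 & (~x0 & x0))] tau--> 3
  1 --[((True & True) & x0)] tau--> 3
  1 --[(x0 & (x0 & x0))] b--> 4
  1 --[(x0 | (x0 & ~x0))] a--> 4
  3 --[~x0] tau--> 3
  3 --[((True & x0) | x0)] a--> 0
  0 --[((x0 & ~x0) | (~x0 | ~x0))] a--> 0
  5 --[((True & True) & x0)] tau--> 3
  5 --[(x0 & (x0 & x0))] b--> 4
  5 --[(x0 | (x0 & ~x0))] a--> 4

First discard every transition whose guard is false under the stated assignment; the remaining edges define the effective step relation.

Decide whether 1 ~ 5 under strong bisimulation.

Answer: BISIMILAR

Trace:
Bisimulation quotient by refinement:
  P[0] = {{0,1,2,3,4,5}}
  P[1] = {{0,3},{1,2,5},{4}}
  P[2] = {{0},{1,2,5},{3},{4}}
stable after 3 split(s): 4 block(s)
class of 1: {1,2,5}; class of 5: {1,2,5}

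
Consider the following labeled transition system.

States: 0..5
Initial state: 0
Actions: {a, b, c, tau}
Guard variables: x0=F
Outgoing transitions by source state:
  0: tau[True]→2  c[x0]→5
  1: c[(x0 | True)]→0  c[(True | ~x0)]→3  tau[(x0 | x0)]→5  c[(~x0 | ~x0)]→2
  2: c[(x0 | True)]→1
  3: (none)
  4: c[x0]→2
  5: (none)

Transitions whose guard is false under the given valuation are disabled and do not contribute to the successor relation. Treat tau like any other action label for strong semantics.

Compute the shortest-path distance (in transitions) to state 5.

Answer: UNREACHABLE

Analysis:
Breadth-first toward 5:
  depth 0: {0}
  depth 1: {2}
  depth 2: {1}
  depth 3: {3}
5 never appears.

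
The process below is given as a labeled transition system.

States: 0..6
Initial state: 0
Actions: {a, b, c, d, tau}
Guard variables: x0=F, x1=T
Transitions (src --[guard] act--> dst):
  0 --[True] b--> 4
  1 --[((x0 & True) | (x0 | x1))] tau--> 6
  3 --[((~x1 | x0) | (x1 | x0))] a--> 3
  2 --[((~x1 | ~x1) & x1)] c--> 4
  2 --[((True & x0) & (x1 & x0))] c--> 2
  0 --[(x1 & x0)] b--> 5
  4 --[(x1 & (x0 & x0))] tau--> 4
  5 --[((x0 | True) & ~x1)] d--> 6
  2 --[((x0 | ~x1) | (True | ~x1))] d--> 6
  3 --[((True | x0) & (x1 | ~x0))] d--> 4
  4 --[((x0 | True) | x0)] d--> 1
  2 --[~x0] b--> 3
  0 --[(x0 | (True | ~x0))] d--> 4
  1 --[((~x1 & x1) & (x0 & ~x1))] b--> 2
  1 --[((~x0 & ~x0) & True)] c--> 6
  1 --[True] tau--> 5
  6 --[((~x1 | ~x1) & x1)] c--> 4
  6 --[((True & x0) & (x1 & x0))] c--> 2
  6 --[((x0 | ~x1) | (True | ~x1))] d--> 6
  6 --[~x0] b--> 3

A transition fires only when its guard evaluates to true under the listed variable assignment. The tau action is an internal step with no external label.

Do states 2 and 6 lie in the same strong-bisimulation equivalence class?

Bisimulation quotient by refinement:
  round 0: {{0,1,2,3,4,5,6}}
  round 1: {{0,2,6},{1},{3},{4},{5}}
  round 2: {{0},{1},{2,6},{3},{4},{5}}
stable after 3 split(s): 6 block(s)
2∈{2,6}, 6∈{2,6}

Answer: BISIMILAR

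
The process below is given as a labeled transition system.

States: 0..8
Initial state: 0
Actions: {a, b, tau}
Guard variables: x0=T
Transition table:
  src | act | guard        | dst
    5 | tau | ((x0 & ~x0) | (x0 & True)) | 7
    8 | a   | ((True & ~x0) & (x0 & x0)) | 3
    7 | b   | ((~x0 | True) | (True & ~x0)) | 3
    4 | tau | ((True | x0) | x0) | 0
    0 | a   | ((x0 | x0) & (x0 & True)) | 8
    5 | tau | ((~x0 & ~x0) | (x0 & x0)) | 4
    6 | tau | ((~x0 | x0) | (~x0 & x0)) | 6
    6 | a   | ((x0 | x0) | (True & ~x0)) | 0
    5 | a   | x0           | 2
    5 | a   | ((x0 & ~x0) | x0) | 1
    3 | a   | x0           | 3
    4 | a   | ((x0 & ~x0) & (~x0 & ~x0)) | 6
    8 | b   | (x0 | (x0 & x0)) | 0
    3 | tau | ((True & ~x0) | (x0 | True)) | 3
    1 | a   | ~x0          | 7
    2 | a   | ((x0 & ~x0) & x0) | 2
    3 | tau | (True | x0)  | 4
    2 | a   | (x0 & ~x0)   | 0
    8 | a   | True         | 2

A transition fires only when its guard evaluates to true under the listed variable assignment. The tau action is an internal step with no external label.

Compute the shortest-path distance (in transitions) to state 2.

Breadth-first toward 2:
  depth 0: {0}
  depth 1: {8}
  depth 2: {2}
first hit 2 at d=2 via a·a

Answer: 2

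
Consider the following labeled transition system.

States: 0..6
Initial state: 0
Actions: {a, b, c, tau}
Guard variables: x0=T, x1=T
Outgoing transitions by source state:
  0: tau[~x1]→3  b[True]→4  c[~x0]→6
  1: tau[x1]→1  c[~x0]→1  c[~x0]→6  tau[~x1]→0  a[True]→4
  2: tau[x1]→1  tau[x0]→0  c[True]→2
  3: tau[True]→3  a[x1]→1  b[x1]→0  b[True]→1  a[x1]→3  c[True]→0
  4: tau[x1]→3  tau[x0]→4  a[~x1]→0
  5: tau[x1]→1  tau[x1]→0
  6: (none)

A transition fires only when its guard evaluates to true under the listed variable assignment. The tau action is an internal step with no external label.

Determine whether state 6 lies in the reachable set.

Answer: UNREACHABLE

Trace:
16 transition(s) survive guard evaluation.
L0 = {0}
L1 = {4}  total {0,4}
L2 = {3}  total {0,3,4}
L3 = {1}  total {0,1,3,4}
Reach set: {0,1,3,4}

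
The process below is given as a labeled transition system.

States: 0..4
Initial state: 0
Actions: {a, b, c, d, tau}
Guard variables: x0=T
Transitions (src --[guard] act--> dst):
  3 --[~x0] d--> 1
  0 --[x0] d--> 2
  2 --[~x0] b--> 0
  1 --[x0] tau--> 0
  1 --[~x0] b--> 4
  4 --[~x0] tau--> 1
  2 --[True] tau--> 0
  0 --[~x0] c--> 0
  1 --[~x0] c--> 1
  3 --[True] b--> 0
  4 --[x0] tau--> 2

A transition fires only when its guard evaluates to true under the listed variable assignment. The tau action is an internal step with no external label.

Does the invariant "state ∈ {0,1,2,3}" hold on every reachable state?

Answer: INVARIANT HOLDS

Analysis:
Allowed set {0,1,2,3}
Reachable = {0,2}
  0: ✓
  2: ✓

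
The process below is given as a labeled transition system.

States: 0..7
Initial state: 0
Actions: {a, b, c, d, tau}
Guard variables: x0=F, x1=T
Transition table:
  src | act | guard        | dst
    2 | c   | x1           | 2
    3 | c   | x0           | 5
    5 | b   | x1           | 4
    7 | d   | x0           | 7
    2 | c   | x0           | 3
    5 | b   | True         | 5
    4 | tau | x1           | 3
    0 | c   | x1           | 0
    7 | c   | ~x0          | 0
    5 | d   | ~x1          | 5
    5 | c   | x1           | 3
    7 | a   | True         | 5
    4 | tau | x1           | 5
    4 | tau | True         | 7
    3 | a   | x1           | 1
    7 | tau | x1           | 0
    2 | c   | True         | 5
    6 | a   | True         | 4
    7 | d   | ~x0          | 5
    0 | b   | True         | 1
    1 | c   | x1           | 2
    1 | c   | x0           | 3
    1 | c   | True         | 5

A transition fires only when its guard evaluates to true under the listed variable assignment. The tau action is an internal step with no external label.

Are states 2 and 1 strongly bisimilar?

Answer: BISIMILAR

Analysis:
Refine partition for ~:
  round 0: {{0,1,2,3,4,5,6,7}}
  round 1: {{0,5},{1,2},{3,6},{4},{7}}
  round 2: {{0},{1,2},{3},{4},{5},{6},{7}}
7 equivalence class(es) (converged in 3)
class of 2: {1,2}; class of 1: {1,2}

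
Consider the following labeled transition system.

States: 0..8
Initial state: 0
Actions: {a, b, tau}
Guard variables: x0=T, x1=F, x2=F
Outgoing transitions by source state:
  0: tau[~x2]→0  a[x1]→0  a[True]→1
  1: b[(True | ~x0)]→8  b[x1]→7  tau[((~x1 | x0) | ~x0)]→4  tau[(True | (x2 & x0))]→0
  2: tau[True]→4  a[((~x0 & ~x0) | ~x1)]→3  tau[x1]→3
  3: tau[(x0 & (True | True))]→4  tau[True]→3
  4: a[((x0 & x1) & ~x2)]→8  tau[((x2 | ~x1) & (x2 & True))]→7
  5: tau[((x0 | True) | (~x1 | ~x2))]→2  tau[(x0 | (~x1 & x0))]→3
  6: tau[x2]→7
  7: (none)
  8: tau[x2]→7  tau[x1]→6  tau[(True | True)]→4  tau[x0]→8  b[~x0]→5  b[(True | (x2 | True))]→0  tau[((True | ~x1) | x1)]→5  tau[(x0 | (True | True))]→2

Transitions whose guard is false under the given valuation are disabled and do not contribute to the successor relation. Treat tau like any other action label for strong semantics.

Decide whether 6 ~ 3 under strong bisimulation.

Refine partition for ~:
  π0 = {{0,1,2,3,4,5,6,7,8}}
  π1 = {{0,2},{1,8},{3,5},{4,6,7}}
  π2 = {{0},{1},{2},{3},{4,6,7},{5},{8}}
Fixed point at round 3; 7 class(es).
class of 6: {4,6,7}; class of 3: {3}

Answer: NOT BISIMILAR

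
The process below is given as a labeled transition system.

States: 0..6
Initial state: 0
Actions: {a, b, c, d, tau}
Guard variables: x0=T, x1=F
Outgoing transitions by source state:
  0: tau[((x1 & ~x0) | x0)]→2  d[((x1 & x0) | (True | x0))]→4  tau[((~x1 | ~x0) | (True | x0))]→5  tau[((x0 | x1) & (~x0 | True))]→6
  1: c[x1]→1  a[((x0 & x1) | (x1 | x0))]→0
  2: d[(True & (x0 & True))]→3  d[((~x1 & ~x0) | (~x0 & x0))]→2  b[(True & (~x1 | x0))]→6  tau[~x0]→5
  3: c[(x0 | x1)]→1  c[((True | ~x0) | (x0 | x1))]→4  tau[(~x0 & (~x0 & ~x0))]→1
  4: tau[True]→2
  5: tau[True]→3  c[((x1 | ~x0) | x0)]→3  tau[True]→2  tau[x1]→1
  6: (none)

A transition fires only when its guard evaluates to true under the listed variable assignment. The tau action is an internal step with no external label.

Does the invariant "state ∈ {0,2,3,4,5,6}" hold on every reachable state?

Answer: INVARIANT VIOLATED at state 1

Analysis:
Inv-set: {0,2,3,4,5,6}
Reach set: {0,1,2,3,4,5,6}
  0: ok
  1: outside
  2: ok
  3: ok
  4: ok
  5: ok
  6: ok
witness against invariant: tau·d·c → 1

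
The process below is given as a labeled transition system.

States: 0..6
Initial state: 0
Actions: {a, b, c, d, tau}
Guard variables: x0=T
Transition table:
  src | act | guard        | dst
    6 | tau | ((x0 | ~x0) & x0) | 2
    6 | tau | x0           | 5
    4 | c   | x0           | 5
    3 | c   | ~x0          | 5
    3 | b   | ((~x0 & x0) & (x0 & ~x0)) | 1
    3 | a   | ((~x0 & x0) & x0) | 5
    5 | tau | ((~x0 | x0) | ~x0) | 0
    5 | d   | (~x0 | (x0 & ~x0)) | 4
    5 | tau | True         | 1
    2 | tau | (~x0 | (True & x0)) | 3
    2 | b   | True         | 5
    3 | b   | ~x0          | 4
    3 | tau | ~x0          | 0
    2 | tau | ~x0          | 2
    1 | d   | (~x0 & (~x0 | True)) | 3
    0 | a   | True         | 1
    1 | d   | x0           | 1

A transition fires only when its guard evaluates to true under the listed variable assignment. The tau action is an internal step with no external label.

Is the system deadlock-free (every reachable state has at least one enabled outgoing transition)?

Answer: DEADLOCK-FREE

Trace:
Reach set: {0,1}
  0: a→1  [1 exit(s)]
  1: d→1  [1 exit(s)]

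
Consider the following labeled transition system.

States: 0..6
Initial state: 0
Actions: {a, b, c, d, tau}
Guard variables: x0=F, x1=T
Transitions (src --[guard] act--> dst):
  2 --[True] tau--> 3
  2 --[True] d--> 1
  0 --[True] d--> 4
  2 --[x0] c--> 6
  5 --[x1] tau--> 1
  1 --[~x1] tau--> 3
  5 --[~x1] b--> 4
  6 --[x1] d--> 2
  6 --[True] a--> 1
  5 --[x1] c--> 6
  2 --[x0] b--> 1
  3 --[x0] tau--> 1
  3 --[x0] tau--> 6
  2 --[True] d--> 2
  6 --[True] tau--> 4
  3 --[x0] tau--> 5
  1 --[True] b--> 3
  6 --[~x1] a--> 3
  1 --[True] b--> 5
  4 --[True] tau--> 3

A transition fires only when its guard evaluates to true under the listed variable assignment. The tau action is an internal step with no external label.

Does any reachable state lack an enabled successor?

R = {0,3,4}
  0: d→4  [1 out]
  3: ∅  [deadlock]
  4: tau→3  [1 out]
trace reaching 3: d·tau

Answer: DEADLOCK at state 3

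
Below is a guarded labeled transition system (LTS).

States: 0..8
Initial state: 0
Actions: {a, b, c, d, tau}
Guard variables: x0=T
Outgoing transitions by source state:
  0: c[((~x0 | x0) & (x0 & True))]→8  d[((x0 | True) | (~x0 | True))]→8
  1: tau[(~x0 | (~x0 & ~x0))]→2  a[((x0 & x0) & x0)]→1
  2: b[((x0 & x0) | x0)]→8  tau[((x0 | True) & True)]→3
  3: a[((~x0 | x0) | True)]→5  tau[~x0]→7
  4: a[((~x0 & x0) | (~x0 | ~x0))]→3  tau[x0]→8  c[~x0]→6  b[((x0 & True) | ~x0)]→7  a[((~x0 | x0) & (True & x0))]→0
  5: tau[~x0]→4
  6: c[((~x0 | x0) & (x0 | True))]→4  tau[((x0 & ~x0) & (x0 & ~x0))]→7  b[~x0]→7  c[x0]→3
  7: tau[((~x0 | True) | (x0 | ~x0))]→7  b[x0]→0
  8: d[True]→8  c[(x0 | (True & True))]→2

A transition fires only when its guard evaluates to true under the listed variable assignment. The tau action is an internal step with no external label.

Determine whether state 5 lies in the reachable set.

Answer: REACHABLE

Trace:
Guard filter leaves 15 enabled edge(s).
L0 = {0}
L1 = {8}  now seen {0,8}
L2 = {2}  now seen {0,2,8}
L3 = {3}  now seen {0,2,3,8}
L4 = {5}  now seen {0,2,3,5,8}
R = {0,2,3,5,8}
Path to 5: c·c·tau·a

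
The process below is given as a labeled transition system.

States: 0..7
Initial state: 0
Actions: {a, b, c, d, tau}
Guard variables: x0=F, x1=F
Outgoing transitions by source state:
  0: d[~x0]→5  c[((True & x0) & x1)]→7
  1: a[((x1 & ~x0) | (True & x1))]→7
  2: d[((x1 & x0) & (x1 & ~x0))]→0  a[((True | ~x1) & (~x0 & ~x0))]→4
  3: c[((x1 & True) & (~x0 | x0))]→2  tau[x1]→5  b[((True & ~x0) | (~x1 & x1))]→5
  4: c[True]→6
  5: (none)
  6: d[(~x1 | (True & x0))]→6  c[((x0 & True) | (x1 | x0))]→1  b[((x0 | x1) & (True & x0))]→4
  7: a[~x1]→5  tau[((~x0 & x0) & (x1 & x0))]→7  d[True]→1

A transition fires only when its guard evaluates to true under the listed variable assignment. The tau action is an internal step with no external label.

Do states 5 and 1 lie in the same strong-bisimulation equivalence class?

Refine partition for ~:
  P[0] = {{0,1,2,3,4,5,6,7}}
  P[1] = {{0,6},{1,5},{2},{3},{4},{7}}
  P[2] = {{0},{1,5},{2},{3},{4},{6},{7}}
Fixed point at round 3; 7 class(es).
class of 5: {1,5}; class of 1: {1,5}

Answer: BISIMILAR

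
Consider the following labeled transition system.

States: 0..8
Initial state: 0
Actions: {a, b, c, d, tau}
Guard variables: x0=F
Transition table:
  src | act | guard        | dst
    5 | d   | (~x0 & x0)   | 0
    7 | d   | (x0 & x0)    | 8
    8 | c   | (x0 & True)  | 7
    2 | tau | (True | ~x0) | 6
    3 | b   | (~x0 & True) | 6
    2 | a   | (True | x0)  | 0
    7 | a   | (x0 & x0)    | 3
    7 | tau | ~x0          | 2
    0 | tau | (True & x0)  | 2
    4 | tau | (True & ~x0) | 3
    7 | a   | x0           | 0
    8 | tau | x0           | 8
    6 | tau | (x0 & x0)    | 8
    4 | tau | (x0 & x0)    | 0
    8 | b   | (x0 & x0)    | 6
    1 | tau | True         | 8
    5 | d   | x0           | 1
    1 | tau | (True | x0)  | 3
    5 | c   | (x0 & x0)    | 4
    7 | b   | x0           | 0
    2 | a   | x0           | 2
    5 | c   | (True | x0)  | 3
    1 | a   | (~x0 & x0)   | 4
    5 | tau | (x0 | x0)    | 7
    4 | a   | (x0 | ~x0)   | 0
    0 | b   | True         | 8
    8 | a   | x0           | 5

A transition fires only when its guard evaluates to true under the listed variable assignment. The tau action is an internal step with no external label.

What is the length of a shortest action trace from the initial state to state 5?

Answer: UNREACHABLE

Analysis:
Layered search for 5:
  L0 = {0}
  L1 = {8}
5 never appears.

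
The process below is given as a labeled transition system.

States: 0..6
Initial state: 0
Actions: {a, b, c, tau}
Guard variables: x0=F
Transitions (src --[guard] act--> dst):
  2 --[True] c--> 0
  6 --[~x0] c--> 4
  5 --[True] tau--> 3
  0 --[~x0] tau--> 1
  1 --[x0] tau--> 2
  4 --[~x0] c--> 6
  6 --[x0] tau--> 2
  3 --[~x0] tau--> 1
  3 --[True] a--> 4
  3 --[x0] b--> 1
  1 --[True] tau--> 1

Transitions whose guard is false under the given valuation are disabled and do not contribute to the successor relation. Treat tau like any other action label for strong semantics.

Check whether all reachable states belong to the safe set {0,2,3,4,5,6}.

Allowed set {0,2,3,4,5,6}
Reachable = {0,1}
  0: ok
  1: outside
witness against invariant: tau → 1

Answer: INVARIANT VIOLATED at state 1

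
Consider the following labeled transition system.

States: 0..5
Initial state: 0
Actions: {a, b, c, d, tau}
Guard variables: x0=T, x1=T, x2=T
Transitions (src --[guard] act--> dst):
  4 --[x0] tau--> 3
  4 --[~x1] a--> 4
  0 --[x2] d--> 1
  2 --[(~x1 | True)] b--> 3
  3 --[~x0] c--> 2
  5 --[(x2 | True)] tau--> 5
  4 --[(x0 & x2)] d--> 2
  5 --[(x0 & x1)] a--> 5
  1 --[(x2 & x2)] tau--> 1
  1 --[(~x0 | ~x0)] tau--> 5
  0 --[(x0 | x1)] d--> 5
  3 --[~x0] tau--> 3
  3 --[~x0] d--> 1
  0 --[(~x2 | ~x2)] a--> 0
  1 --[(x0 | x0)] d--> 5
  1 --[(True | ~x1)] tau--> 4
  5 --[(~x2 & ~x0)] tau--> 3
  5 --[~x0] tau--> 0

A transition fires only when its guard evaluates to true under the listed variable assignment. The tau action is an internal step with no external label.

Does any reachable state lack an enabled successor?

Answer: DEADLOCK at state 3

Trace:
Reachable = {0,1,2,3,4,5}
  0: d→1  d→5  [2 exit(s)]
  1: d→5  tau→1  tau→4  [3 exit(s)]
  2: b→3  [1 exit(s)]
  3: ∅  [no exit]
  4: d→2  tau→3  [2 exit(s)]
  5: a→5  tau→5  [2 exit(s)]
Path to 3: d·tau·tau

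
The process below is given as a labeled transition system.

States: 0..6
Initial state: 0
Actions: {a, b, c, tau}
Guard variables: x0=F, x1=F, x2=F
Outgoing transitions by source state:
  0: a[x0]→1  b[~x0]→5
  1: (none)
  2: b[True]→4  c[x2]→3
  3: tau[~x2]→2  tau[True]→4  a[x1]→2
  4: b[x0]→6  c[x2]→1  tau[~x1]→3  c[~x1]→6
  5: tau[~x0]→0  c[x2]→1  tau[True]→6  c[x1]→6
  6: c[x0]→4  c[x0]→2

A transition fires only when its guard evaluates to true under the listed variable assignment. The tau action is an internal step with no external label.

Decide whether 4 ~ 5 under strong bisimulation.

Refine partition for ~:
  round 0: {{0,1,2,3,4,5,6}}
  round 1: {{0,2},{1,6},{3,5},{4}}
  round 2: {{0},{1,6},{2},{3},{4},{5}}
stable after 3 split(s): 6 block(s)
[4]={4}  [5]={5}

Answer: NOT BISIMILAR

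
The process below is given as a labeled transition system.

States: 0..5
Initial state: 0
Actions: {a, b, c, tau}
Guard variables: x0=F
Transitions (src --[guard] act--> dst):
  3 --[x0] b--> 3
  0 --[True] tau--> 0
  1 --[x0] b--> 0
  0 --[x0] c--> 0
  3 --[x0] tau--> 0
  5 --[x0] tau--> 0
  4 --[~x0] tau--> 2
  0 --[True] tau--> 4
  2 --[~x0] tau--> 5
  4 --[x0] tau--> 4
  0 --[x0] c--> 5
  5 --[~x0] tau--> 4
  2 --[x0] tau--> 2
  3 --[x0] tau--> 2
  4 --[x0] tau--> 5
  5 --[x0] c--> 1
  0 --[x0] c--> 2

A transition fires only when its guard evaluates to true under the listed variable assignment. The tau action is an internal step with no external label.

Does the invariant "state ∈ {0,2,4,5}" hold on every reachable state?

Safe = {0,2,4,5}
Reach set: {0,2,4,5}
  0: ✓
  2: ✓
  4: ✓
  5: ✓

Answer: INVARIANT HOLDS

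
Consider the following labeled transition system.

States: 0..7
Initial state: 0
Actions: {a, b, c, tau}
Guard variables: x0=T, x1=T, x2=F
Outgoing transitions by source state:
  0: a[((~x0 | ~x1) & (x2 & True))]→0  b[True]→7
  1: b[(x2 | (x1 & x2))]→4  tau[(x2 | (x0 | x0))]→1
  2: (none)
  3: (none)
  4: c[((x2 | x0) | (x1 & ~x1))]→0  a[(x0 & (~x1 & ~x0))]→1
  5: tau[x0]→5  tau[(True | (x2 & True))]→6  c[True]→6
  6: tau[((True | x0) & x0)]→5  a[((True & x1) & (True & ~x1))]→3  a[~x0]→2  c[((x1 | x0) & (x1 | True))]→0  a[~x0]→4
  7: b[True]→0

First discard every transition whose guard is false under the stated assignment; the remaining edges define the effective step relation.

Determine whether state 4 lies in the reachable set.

After dropping false guards: 9 live edges.
L0 = {0}
L1 = {7}  cumulative {0,7}
Reach set: {0,7}

Answer: UNREACHABLE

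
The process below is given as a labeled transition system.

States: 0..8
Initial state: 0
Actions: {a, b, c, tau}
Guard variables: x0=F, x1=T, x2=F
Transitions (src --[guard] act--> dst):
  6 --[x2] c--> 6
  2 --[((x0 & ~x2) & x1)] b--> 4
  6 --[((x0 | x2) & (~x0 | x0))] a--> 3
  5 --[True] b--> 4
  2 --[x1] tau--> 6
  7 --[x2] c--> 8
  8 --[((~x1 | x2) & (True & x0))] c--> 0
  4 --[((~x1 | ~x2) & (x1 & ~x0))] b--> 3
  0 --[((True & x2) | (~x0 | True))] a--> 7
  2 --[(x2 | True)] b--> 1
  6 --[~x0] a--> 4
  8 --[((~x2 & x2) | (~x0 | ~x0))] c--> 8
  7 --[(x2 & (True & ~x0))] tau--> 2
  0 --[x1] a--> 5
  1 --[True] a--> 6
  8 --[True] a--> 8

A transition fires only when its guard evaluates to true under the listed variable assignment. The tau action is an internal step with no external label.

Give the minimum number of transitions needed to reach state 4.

Answer: 2

Trace:
Layered search for 4:
  L0 = {0}
  L1 = {5,7}
  L2 = {4}
4 enters at depth 2; path a·b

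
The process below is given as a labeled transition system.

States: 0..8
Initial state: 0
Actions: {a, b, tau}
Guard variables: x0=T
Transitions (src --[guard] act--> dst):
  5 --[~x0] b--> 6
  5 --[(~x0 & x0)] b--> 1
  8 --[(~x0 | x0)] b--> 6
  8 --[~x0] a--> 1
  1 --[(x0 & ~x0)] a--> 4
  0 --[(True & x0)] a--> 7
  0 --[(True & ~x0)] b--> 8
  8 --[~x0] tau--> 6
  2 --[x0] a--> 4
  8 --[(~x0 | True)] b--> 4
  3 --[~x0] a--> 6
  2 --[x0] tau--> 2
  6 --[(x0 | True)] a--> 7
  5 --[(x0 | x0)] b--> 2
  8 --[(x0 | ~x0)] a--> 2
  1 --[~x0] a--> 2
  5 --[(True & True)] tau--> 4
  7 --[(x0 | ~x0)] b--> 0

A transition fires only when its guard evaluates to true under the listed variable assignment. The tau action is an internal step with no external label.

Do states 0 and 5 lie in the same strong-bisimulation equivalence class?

Answer: NOT BISIMILAR

Working:
Bisimulation quotient by refinement:
  π0 = {{0,1,2,3,4,5,6,7,8}}
  π1 = {{0,6},{1,3,4},{2},{5},{7},{8}}
Fixed point at round 2; 6 class(es).
class of 0: {0,6}; class of 5: {5}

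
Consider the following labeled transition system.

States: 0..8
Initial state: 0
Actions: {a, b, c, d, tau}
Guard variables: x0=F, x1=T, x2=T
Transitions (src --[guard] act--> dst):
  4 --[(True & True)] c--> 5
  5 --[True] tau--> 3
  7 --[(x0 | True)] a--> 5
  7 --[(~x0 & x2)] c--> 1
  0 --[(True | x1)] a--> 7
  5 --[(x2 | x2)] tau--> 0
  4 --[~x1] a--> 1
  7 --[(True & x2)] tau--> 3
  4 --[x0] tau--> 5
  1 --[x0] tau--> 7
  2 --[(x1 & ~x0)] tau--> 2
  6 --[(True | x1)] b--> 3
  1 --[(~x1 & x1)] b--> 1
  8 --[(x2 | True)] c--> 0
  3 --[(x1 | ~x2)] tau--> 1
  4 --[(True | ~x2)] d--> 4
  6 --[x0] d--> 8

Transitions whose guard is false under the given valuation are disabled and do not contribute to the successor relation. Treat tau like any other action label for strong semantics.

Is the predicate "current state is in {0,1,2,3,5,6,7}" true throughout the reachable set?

Answer: INVARIANT HOLDS

Analysis:
Safe = {0,1,2,3,5,6,7}
Reach set: {0,1,3,5,7}
  0: ✓
  1: ✓
  3: ✓
  5: ✓
  7: ✓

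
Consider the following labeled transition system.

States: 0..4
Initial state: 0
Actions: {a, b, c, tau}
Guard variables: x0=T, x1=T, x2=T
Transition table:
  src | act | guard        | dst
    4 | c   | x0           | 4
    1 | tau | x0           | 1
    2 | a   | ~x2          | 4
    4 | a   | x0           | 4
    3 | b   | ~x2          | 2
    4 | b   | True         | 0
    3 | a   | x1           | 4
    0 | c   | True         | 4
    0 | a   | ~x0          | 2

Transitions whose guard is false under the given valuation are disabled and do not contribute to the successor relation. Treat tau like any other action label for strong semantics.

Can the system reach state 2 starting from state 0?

Guard filter leaves 6 enabled edge(s).
depth 0: {0}
depth 1: {4}  total {0,4}
Reach set: {0,4}

Answer: UNREACHABLE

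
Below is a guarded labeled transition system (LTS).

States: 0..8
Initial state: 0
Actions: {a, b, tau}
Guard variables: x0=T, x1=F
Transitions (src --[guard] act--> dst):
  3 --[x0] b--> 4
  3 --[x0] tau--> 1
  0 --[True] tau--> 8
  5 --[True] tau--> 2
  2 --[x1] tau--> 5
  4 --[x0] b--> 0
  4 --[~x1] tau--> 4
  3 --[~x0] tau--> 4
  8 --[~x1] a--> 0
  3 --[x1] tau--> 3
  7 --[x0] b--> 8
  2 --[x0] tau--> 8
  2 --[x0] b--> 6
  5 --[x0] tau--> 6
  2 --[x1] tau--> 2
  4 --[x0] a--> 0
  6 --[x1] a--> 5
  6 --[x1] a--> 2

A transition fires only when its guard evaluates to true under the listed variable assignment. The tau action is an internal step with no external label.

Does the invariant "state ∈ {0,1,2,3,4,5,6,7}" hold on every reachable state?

Safe = {0,1,2,3,4,5,6,7}
Reachable = {0,8}
  0: safe
  8: VIOLATES
counterexample path to 8: tau

Answer: INVARIANT VIOLATED at state 8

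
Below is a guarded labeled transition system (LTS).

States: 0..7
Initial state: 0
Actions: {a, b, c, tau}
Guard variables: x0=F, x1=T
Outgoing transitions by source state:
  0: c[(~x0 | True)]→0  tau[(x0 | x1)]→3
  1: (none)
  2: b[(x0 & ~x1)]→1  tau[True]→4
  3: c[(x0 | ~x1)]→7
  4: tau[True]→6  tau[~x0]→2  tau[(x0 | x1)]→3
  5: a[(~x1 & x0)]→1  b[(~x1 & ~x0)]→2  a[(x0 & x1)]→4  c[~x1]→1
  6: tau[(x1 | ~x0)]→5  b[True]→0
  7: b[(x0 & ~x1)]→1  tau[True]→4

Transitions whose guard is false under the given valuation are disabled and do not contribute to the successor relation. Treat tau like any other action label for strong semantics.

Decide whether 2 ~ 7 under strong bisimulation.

Answer: BISIMILAR

Trace:
Refine partition for ~:
  round 0: {{0,1,2,3,4,5,6,7}}
  round 1: {{0},{1,3,5},{2,4,7},{6}}
  round 2: {{0},{1,3,5},{2,7},{4},{6}}
stable after 3 split(s): 5 block(s)
[2]={2,7}  [7]={2,7}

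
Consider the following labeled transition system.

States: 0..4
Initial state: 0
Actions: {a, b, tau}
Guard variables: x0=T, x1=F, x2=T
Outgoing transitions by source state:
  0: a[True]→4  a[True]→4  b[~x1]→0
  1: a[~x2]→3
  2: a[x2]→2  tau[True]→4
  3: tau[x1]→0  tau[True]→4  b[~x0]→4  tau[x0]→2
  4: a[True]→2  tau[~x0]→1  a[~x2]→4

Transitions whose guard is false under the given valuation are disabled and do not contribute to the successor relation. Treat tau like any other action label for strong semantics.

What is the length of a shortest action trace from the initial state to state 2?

BFS to 2:
  L0 = {0}
  L1 = {4}
  L2 = {2}
depth(2)=2, e.g. a·a

Answer: 2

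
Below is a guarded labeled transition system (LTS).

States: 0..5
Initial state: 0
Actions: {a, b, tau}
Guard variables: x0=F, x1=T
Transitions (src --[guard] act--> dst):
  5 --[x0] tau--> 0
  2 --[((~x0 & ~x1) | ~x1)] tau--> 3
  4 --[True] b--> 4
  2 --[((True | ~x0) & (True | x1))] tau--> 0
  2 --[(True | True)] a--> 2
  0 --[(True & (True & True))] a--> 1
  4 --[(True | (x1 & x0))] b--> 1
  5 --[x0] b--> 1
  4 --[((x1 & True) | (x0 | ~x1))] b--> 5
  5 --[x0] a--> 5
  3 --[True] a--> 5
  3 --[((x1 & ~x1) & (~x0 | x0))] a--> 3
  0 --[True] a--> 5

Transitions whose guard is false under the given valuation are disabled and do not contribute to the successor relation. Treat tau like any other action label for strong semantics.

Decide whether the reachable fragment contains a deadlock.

Answer: DEADLOCK at state 1

Working:
Reach set: {0,1,5}
  0: a→1  a→5  [2 exit(s)]
  1: ∅  [deadlock]
  5: ∅  [deadlock]
Path to 1: a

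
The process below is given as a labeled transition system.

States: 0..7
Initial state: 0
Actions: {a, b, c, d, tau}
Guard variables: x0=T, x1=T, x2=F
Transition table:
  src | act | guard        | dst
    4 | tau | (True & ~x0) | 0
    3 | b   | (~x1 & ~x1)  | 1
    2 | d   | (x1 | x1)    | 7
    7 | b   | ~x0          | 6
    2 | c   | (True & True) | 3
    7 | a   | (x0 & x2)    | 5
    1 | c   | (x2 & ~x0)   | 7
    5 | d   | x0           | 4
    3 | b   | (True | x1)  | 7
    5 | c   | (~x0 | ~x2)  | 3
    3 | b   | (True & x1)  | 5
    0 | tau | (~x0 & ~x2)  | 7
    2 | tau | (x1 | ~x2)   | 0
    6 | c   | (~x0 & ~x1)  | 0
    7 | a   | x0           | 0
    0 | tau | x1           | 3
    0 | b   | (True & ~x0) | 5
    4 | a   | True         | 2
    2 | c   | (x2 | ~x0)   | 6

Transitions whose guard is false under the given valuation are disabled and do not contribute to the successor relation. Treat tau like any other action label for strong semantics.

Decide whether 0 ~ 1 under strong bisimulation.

Refine partition for ~:
  round 0: {{0,1,2,3,4,5,6,7}}
  round 1: {{0},{1,6},{2},{3},{4,7},{5}}
  round 2: {{0},{1,6},{2},{3},{4},{5},{7}}
stable after 3 split(s): 7 block(s)
0∈{0}, 1∈{1,6}

Answer: NOT BISIMILAR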